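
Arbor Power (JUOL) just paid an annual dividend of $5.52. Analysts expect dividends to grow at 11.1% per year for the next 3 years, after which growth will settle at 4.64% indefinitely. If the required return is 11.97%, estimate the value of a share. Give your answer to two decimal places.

$93.28

Two-stage DDM. Project D₁…D_3 at 0.111, terminal growth 0.0464, discount at r = 0.1197.
D_1 = 6.1327
D_2 = 6.8135
D_3 = 7.5697
Terminal value at t=3: TV = D_4/(r−g) = 7.9210/(0.1197−0.0464) = 108.0625
P₀ = 6.1327/(1+0.1197)^1 + 6.8135/(1+0.1197)^2 + 7.5697/(1+0.1197)^3 + 108.0625/(1+0.1197)^3 = 93.2826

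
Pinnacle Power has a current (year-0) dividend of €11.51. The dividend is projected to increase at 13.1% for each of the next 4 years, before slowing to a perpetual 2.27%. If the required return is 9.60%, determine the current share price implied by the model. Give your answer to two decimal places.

€231.94

Two-stage DDM. Project D₁…D_4 at 0.131, terminal growth 0.0227, discount at r = 0.096.
D_1 = 13.0178
D_2 = 14.7231
D_3 = 16.6519
D_4 = 18.8333
Terminal value at t=4: TV = D_5/(r−g) = 19.2608/(0.096−0.0227) = 262.7665
P₀ = 13.0178/(1+0.096)^1 + 14.7231/(1+0.096)^2 + 16.6519/(1+0.096)^3 + 18.8333/(1+0.096)^4 + 262.7665/(1+0.096)^4 = 231.9424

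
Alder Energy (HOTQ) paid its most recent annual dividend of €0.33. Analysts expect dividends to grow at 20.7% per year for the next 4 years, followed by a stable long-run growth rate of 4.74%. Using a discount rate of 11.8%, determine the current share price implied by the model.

€8.26

Two-stage DDM. Project D₁…D_4 at 0.207, terminal growth 0.0474, discount at r = 0.118.
D_1 = 0.3983
D_2 = 0.4808
D_3 = 0.5803
D_4 = 0.7004
Terminal value at t=4: TV = D_5/(r−g) = 0.7336/(0.118−0.0474) = 10.3908
P₀ = 0.3983/(1+0.118)^1 + 0.4808/(1+0.118)^2 + 0.5803/(1+0.118)^3 + 0.7004/(1+0.118)^4 + 10.3908/(1+0.118)^4 = 8.2554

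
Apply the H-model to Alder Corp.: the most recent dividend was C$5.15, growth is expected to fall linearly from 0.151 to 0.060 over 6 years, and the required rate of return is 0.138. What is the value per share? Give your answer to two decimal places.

H-model: P₀ = D₀[(1+g_L) + H(g_S−g_L)]/(r−g_L), with H = 6/2 = 3.
P₀ = 5.15 × [(1+0.06) + 3×(0.151−0.06)] / (0.138−0.06)
   = 5.15 × 1.3330 / 0.078 = 88.0122

C$88.01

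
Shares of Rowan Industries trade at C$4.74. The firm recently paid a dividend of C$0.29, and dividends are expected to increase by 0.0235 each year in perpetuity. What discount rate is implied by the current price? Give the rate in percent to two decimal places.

Rearranging the constant-growth DDM: r = D₁/P₀ + g.
D₁ = 0.29 × (1 + 0.0235) = 0.2968.
r = 0.2968 / 4.74 + 0.0235 = 0.06262 + 0.0235 = 0.08612

8.61%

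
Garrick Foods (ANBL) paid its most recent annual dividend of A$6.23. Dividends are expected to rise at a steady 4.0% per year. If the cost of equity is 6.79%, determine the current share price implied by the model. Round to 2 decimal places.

Gordon growth model: P₀ = D₁/(r − g). D₁ = 6.23 × (1 + 0.04) = 6.4792.
P₀ = 6.4792 / (0.0679 − 0.04) = 6.4792 / 0.0279 = 232.2294

A$232.23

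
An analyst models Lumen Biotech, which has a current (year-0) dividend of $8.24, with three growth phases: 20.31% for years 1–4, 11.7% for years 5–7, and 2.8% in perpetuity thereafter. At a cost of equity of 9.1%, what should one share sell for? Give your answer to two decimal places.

Three-stage DDM. Project D₁…D_7; terminal Gordon value at t=7 with g = 0.028; discount at r = 0.091.
D_1 = 9.9135
D_2 = 11.9270
D_3 = 14.3494
D_4 = 17.2637
D_5 = 19.2836
D_6 = 21.5397
D_7 = 24.0599
TV_7 = 24.7336/(0.091−0.028) = 392.5963
P₀ = Σ Dₜ/(1+r)ᵗ + TV_7/(1+r)^7 = 294.0576

$294.06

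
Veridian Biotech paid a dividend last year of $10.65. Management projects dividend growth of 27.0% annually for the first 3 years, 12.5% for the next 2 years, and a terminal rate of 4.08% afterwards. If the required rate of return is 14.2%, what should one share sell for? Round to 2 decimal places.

$214.50

Three-stage DDM. Project D₁…D_5; terminal Gordon value at t=5 with g = 0.0408; discount at r = 0.142.
D_1 = 13.5255
D_2 = 17.1774
D_3 = 21.8153
D_4 = 24.5422
D_5 = 27.6100
TV_5 = 28.7364/(0.142−0.0408) = 283.9570
P₀ = Σ Dₜ/(1+r)ᵗ + TV_5/(1+r)^5 = 214.4979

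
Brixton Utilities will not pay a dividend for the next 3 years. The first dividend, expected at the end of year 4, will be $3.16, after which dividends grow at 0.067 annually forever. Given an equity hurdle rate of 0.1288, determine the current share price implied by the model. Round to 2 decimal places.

Deferred-dividend DDM. At t=3 the remaining stream is a growing perpetuity with first payment D_4 = 3.16.
V_3 = D_4/(r−g) = 3.16/(0.1288−0.067) = 51.1327
P₀ = V_3/(1+r)^3 = 51.1327/(1+0.1288)^3 = 35.5507

$35.55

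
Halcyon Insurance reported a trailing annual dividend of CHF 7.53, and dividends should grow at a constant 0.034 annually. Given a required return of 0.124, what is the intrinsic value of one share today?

CHF 86.51

Gordon growth model: P₀ = D₁/(r − g). D₁ = 7.53 × (1 + 0.034) = 7.7860.
P₀ = 7.7860 / (0.124 − 0.034) = 7.7860 / 0.09 = 86.5113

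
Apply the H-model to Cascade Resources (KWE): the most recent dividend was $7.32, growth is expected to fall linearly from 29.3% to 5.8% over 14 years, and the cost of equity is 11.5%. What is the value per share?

$347.12

H-model: P₀ = D₀[(1+g_L) + H(g_S−g_L)]/(r−g_L), with H = 14/2 = 7.
P₀ = 7.32 × [(1+0.058) + 7×(0.293−0.058)] / (0.115−0.058)
   = 7.32 × 2.7030 / 0.057 = 347.1221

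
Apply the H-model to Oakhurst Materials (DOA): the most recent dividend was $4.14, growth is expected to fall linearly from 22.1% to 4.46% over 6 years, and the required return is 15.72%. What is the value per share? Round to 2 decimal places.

H-model: P₀ = D₀[(1+g_L) + H(g_S−g_L)]/(r−g_L), with H = 6/2 = 3.
P₀ = 4.14 × [(1+0.0446) + 3×(0.221−0.0446)] / (0.1572−0.0446)
   = 4.14 × 1.5738 / 0.1126 = 57.8644

$57.86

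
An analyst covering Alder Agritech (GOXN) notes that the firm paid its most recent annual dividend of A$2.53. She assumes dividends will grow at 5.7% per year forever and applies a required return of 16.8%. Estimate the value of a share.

A$24.09

Gordon growth model: P₀ = D₁/(r − g). D₁ = 2.53 × (1 + 0.057) = 2.6742.
P₀ = 2.6742 / (0.168 − 0.057) = 2.6742 / 0.111 = 24.0920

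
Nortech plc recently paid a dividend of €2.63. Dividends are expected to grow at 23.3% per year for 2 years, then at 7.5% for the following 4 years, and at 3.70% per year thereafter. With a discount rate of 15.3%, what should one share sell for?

€36.27

Three-stage DDM. Project D₁…D_6; terminal Gordon value at t=6 with g = 0.037; discount at r = 0.153.
D_1 = 3.2428
D_2 = 3.9984
D_3 = 4.2982
D_4 = 4.6206
D_5 = 4.9672
D_6 = 5.3397
TV_6 = 5.5373/(0.153−0.037) = 47.7350
P₀ = Σ Dₜ/(1+r)ᵗ + TV_6/(1+r)^6 = 36.2660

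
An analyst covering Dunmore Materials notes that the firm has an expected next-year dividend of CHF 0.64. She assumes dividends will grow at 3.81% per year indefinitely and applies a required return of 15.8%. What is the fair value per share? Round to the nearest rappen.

CHF 5.34

Gordon growth model: P₀ = D₁/(r − g), with D₁ = 0.64 given directly.
P₀ = 0.6400 / (0.158 − 0.0381) = 0.6400 / 0.1199 = 5.3378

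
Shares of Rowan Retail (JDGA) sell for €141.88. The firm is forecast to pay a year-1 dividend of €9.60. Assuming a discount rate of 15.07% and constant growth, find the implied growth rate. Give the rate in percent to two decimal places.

From P₀ = D₁/(r − g), the implied growth is g = r − D₁/P₀.
g = 0.1507 − 9.60/141.88 = 0.1507 − 0.06766 = 0.08304

8.30%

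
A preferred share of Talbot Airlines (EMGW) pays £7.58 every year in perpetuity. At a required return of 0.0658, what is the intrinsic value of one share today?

£115.20

Zero-growth DDM (perpetuity): P₀ = D/r = 7.58 / 0.0658 = 115.1976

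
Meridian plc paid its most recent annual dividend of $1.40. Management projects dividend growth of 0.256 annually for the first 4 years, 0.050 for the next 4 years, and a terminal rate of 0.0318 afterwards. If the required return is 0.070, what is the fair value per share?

$85.21

Three-stage DDM. Project D₁…D_8; terminal Gordon value at t=8 with g = 0.0318; discount at r = 0.07.
D_1 = 1.7584
D_2 = 2.2086
D_3 = 2.7739
D_4 = 3.4841
D_5 = 3.6583
D_6 = 3.8412
D_7 = 4.0332
D_8 = 4.2349
TV_8 = 4.3696/(0.07−0.0318) = 114.3868
P₀ = Σ Dₜ/(1+r)ᵗ + TV_8/(1+r)^8 = 85.2132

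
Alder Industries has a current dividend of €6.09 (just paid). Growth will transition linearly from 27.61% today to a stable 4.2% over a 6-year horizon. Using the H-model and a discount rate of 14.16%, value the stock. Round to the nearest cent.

H-model: P₀ = D₀[(1+g_L) + H(g_S−g_L)]/(r−g_L), with H = 6/2 = 3.
P₀ = 6.09 × [(1+0.042) + 3×(0.2761−0.042)] / (0.1416−0.042)
   = 6.09 × 1.7443 / 0.0996 = 106.6545

€106.65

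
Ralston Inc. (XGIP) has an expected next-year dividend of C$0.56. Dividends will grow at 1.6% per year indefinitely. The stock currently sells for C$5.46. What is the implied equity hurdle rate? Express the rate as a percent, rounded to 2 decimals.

Rearranging the constant-growth DDM: r = D₁/P₀ + g.
r = 0.5600 / 5.46 + 0.016 = 0.10256 + 0.016 = 0.11856

11.86%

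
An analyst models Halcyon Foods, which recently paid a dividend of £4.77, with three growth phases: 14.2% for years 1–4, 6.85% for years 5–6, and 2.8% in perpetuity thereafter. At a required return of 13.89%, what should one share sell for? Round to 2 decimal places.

Three-stage DDM. Project D₁…D_6; terminal Gordon value at t=6 with g = 0.028; discount at r = 0.1389.
D_1 = 5.4473
D_2 = 6.2209
D_3 = 7.1042
D_4 = 8.1130
D_5 = 8.6688
D_6 = 9.2626
TV_6 = 9.5219/(0.1389−0.028) = 85.8605
P₀ = Σ Dₜ/(1+r)ᵗ + TV_6/(1+r)^6 = 67.3228

£67.32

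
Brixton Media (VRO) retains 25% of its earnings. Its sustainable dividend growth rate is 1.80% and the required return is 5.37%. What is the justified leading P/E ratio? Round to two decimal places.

Payout ratio b = 1 − 0.25 = 0.75.
Justified leading P/E = b/(r−g) = 0.75/(0.0537−0.018) = 21.0084

21.01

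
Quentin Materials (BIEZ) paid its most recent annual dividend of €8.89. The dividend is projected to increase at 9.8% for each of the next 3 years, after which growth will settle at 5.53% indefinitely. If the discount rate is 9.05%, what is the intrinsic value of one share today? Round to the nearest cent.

€299.10

Two-stage DDM. Project D₁…D_3 at 0.098, terminal growth 0.0553, discount at r = 0.0905.
D_1 = 9.7612
D_2 = 10.7178
D_3 = 11.7682
Terminal value at t=3: TV = D_4/(r−g) = 12.4189/(0.0905−0.0553) = 352.8110
P₀ = 9.7612/(1+0.0905)^1 + 10.7178/(1+0.0905)^2 + 11.7682/(1+0.0905)^3 + 352.8110/(1+0.0905)^3 = 299.0988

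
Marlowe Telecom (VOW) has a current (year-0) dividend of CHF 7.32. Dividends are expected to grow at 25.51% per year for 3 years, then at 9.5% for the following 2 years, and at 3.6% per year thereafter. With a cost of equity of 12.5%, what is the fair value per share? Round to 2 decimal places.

CHF 159.06

Three-stage DDM. Project D₁…D_5; terminal Gordon value at t=5 with g = 0.036; discount at r = 0.125.
D_1 = 9.1873
D_2 = 11.5310
D_3 = 14.4726
D_4 = 15.8475
D_5 = 17.3530
TV_5 = 17.9777/(0.125−0.036) = 201.9966
P₀ = Σ Dₜ/(1+r)ᵗ + TV_5/(1+r)^5 = 159.0589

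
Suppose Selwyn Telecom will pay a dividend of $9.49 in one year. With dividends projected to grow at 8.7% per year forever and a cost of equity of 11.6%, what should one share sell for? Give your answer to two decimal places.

Gordon growth model: P₀ = D₁/(r − g), with D₁ = 9.49 given directly.
P₀ = 9.4900 / (0.116 − 0.087) = 9.4900 / 0.029 = 327.2414

$327.24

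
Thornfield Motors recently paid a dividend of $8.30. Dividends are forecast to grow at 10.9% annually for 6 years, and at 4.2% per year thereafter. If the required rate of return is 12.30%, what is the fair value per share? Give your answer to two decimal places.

Two-stage DDM. Project D₁…D_6 at 0.109, terminal growth 0.042, discount at r = 0.123.
D_1 = 9.2047
D_2 = 10.2080
D_3 = 11.3207
D_4 = 12.5546
D_5 = 13.9231
D_6 = 15.4407
Terminal value at t=6: TV = D_7/(r−g) = 16.0892/(0.123−0.042) = 198.6324
P₀ = 9.2047/(1+0.123)^1 + 10.2080/(1+0.123)^2 + 11.3207/(1+0.123)^3 + 12.5546/(1+0.123)^4 + 13.9231/(1+0.123)^5 + 15.4407/(1+0.123)^6 + 198.6324/(1+0.123)^6 = 146.7027

$146.70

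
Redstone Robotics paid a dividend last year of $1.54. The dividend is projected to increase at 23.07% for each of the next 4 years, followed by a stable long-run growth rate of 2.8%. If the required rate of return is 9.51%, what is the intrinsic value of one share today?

$45.95

Two-stage DDM. Project D₁…D_4 at 0.2307, terminal growth 0.028, discount at r = 0.0951.
D_1 = 1.8953
D_2 = 2.3325
D_3 = 2.8706
D_4 = 3.5329
Terminal value at t=4: TV = D_5/(r−g) = 3.6318/(0.0951−0.028) = 54.1253
P₀ = 1.8953/(1+0.0951)^1 + 2.3325/(1+0.0951)^2 + 2.8706/(1+0.0951)^3 + 3.5329/(1+0.0951)^4 + 54.1253/(1+0.0951)^4 = 45.9524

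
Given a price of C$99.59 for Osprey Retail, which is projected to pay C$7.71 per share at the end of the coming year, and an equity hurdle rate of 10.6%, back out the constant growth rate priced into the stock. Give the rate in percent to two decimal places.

From P₀ = D₁/(r − g), the implied growth is g = r − D₁/P₀.
g = 0.106 − 7.71/99.59 = 0.106 − 0.07742 = 0.02858

2.86%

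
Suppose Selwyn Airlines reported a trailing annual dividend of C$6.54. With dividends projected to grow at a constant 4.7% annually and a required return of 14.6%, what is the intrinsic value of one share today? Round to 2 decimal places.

C$69.17

Gordon growth model: P₀ = D₁/(r − g). D₁ = 6.54 × (1 + 0.047) = 6.8474.
P₀ = 6.8474 / (0.146 − 0.047) = 6.8474 / 0.099 = 69.1655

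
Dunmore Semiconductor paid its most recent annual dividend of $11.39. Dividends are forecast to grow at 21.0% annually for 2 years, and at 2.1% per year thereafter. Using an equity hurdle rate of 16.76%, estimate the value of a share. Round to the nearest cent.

$109.23

Two-stage DDM. Project D₁…D_2 at 0.21, terminal growth 0.021, discount at r = 0.1676.
D_1 = 13.7819
D_2 = 16.6761
Terminal value at t=2: TV = D_3/(r−g) = 17.0263/(0.1676−0.021) = 116.1412
P₀ = 13.7819/(1+0.1676)^1 + 16.6761/(1+0.1676)^2 + 116.1412/(1+0.1676)^2 = 109.2277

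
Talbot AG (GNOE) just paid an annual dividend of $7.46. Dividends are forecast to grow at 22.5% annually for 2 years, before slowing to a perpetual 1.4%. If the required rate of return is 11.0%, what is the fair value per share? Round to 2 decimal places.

Two-stage DDM. Project D₁…D_2 at 0.225, terminal growth 0.014, discount at r = 0.11.
D_1 = 9.1385
D_2 = 11.1947
Terminal value at t=2: TV = D_3/(r−g) = 11.3514/(0.11−0.014) = 118.2436
P₀ = 9.1385/(1+0.11)^1 + 11.1947/(1+0.11)^2 + 118.2436/(1+0.11)^2 = 113.2879

$113.29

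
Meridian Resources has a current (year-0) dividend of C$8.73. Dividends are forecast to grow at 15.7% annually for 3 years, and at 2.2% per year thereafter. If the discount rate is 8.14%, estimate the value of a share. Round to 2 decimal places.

C$213.98

Two-stage DDM. Project D₁…D_3 at 0.157, terminal growth 0.022, discount at r = 0.0814.
D_1 = 10.1006
D_2 = 11.6864
D_3 = 13.5212
Terminal value at t=3: TV = D_4/(r−g) = 13.8186/(0.0814−0.022) = 232.6370
P₀ = 10.1006/(1+0.0814)^1 + 11.6864/(1+0.0814)^2 + 13.5212/(1+0.0814)^3 + 232.6370/(1+0.0814)^3 = 213.9839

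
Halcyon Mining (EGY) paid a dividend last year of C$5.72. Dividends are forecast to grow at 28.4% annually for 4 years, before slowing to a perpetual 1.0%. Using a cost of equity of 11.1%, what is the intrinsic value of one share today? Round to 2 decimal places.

Two-stage DDM. Project D₁…D_4 at 0.284, terminal growth 0.01, discount at r = 0.111.
D_1 = 7.3445
D_2 = 9.4303
D_3 = 12.1085
D_4 = 15.5473
Terminal value at t=4: TV = D_5/(r−g) = 15.7028/(0.111−0.01) = 155.4734
P₀ = 7.3445/(1+0.111)^1 + 9.4303/(1+0.111)^2 + 12.1085/(1+0.111)^3 + 15.5473/(1+0.111)^4 + 155.4734/(1+0.111)^4 = 135.3321

C$135.33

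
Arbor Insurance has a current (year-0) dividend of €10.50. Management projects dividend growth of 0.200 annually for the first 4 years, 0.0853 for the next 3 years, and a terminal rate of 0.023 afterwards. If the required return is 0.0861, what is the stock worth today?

Three-stage DDM. Project D₁…D_7; terminal Gordon value at t=7 with g = 0.023; discount at r = 0.0861.
D_1 = 12.6000
D_2 = 15.1200
D_3 = 18.1440
D_4 = 21.7728
D_5 = 23.6300
D_6 = 25.6457
D_7 = 27.8332
TV_7 = 28.4734/(0.0861−0.023) = 451.2425
P₀ = Σ Dₜ/(1+r)ᵗ + TV_7/(1+r)^7 = 354.2173

€354.22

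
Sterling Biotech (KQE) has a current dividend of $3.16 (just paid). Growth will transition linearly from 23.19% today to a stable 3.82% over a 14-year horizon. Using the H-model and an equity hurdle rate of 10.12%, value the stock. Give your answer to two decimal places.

H-model: P₀ = D₀[(1+g_L) + H(g_S−g_L)]/(r−g_L), with H = 14/2 = 7.
P₀ = 3.16 × [(1+0.0382) + 7×(0.2319−0.0382)] / (0.1012−0.0382)
   = 3.16 × 2.3941 / 0.063 = 120.0850

$120.09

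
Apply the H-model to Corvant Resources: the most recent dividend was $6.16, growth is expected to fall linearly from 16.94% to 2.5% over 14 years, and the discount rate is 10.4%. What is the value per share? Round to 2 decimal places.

H-model: P₀ = D₀[(1+g_L) + H(g_S−g_L)]/(r−g_L), with H = 14/2 = 7.
P₀ = 6.16 × [(1+0.025) + 7×(0.1694−0.025)] / (0.104−0.025)
   = 6.16 × 2.0358 / 0.079 = 158.7409

$158.74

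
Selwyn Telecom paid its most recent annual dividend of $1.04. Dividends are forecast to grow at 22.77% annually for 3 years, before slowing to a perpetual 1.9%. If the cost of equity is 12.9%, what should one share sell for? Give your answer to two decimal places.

$16.09

Two-stage DDM. Project D₁…D_3 at 0.2277, terminal growth 0.019, discount at r = 0.129.
D_1 = 1.2768
D_2 = 1.5675
D_3 = 1.9245
Terminal value at t=3: TV = D_4/(r−g) = 1.9610/(0.129−0.019) = 17.8275
P₀ = 1.2768/(1+0.129)^1 + 1.5675/(1+0.129)^2 + 1.9245/(1+0.129)^3 + 17.8275/(1+0.129)^3 = 16.0862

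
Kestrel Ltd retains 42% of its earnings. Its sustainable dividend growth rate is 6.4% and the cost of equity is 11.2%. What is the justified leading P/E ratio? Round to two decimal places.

Payout ratio b = 1 − 0.42 = 0.58.
Justified leading P/E = b/(r−g) = 0.58/(0.112−0.064) = 12.0833

12.08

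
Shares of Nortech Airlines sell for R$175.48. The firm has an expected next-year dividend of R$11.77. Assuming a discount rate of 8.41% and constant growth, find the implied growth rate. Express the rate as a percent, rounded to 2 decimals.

1.70%

From P₀ = D₁/(r − g), the implied growth is g = r − D₁/P₀.
g = 0.0841 − 11.77/175.48 = 0.0841 − 0.06707 = 0.01703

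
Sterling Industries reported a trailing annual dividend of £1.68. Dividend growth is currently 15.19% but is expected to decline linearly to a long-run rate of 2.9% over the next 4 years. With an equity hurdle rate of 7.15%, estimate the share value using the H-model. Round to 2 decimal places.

£50.39

H-model: P₀ = D₀[(1+g_L) + H(g_S−g_L)]/(r−g_L), with H = 4/2 = 2.
P₀ = 1.68 × [(1+0.029) + 2×(0.1519−0.029)] / (0.0715−0.029)
   = 1.68 × 1.2748 / 0.0425 = 50.3921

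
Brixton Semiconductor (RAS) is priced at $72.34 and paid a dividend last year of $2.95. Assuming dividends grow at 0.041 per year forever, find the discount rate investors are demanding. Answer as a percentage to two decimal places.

Rearranging the constant-growth DDM: r = D₁/P₀ + g.
D₁ = 2.95 × (1 + 0.041) = 3.0709.
r = 3.0709 / 72.34 + 0.041 = 0.04245 + 0.041 = 0.08345

8.35%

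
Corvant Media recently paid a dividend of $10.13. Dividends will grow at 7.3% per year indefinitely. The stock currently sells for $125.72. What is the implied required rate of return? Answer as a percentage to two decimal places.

15.95%

Rearranging the constant-growth DDM: r = D₁/P₀ + g.
D₁ = 10.13 × (1 + 0.073) = 10.8695.
r = 10.8695 / 125.72 + 0.073 = 0.08646 + 0.073 = 0.15946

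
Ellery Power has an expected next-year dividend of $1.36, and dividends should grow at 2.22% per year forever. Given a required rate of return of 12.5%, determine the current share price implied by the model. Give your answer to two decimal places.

Gordon growth model: P₀ = D₁/(r − g), with D₁ = 1.36 given directly.
P₀ = 1.3600 / (0.125 − 0.0222) = 1.3600 / 0.1028 = 13.2296

$13.23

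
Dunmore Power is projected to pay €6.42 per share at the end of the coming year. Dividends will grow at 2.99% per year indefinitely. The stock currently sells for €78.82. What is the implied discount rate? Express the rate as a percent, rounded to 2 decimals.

Rearranging the constant-growth DDM: r = D₁/P₀ + g.
r = 6.4200 / 78.82 + 0.0299 = 0.08145 + 0.0299 = 0.11135

11.14%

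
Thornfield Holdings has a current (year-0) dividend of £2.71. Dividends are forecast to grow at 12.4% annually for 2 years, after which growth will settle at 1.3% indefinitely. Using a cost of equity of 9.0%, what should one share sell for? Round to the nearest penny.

Two-stage DDM. Project D₁…D_2 at 0.124, terminal growth 0.013, discount at r = 0.09.
D_1 = 3.0460
D_2 = 3.4237
Terminal value at t=2: TV = D_3/(r−g) = 3.4683/(0.09−0.013) = 45.0423
P₀ = 3.0460/(1+0.09)^1 + 3.4237/(1+0.09)^2 + 45.0423/(1+0.09)^2 = 43.5874

£43.59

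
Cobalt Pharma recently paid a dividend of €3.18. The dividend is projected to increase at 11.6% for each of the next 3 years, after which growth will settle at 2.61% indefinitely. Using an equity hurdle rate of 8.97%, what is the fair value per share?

€65.12

Two-stage DDM. Project D₁…D_3 at 0.116, terminal growth 0.0261, discount at r = 0.0897.
D_1 = 3.5489
D_2 = 3.9606
D_3 = 4.4200
Terminal value at t=3: TV = D_4/(r−g) = 4.5353/(0.0897−0.0261) = 71.3103
P₀ = 3.5489/(1+0.0897)^1 + 3.9606/(1+0.0897)^2 + 4.4200/(1+0.0897)^3 + 71.3103/(1+0.0897)^3 = 65.1181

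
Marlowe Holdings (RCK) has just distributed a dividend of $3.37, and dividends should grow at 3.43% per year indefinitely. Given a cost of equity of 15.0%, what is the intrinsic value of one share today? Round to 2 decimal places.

Gordon growth model: P₀ = D₁/(r − g). D₁ = 3.37 × (1 + 0.0343) = 3.4856.
P₀ = 3.4856 / (0.15 − 0.0343) = 3.4856 / 0.1157 = 30.1261

$30.13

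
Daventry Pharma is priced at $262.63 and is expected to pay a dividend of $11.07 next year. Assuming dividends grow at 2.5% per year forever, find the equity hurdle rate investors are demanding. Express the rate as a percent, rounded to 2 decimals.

Rearranging the constant-growth DDM: r = D₁/P₀ + g.
r = 11.0700 / 262.63 + 0.025 = 0.04215 + 0.025 = 0.06715

6.72%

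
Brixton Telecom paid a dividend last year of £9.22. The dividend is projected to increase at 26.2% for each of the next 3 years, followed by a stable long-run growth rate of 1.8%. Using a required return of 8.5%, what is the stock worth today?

£258.15

Two-stage DDM. Project D₁…D_3 at 0.262, terminal growth 0.018, discount at r = 0.085.
D_1 = 11.6356
D_2 = 14.6842
D_3 = 18.5314
Terminal value at t=3: TV = D_4/(r−g) = 18.8650/(0.085−0.018) = 281.5671
P₀ = 11.6356/(1+0.085)^1 + 14.6842/(1+0.085)^2 + 18.5314/(1+0.085)^3 + 281.5671/(1+0.085)^3 = 258.1472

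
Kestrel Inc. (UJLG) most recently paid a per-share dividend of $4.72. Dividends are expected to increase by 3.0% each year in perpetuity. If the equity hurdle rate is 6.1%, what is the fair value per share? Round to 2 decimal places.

$156.83

Gordon growth model: P₀ = D₁/(r − g). D₁ = 4.72 × (1 + 0.03) = 4.8616.
P₀ = 4.8616 / (0.061 − 0.03) = 4.8616 / 0.031 = 156.8258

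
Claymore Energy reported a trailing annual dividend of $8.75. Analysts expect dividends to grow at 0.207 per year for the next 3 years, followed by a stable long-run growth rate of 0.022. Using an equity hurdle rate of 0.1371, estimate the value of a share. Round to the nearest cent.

Two-stage DDM. Project D₁…D_3 at 0.207, terminal growth 0.022, discount at r = 0.1371.
D_1 = 10.5613
D_2 = 12.7474
D_3 = 15.3861
Terminal value at t=3: TV = D_4/(r−g) = 15.7246/(0.1371−0.022) = 136.6172
P₀ = 10.5613/(1+0.1371)^1 + 12.7474/(1+0.1371)^2 + 15.3861/(1+0.1371)^3 + 136.6172/(1+0.1371)^3 = 122.5316

$122.53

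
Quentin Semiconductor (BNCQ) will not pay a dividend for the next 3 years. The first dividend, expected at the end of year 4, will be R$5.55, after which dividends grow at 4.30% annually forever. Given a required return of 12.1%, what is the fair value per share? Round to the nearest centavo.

Deferred-dividend DDM. At t=3 the remaining stream is a growing perpetuity with first payment D_4 = 5.55.
V_3 = D_4/(r−g) = 5.55/(0.121−0.043) = 71.1538
P₀ = V_3/(1+r)^3 = 71.1538/(1+0.121)^3 = 50.5105

R$50.51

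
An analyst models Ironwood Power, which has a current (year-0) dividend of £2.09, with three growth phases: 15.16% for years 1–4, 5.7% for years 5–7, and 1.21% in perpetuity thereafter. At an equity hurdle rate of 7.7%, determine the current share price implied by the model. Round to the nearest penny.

£58.08

Three-stage DDM. Project D₁…D_7; terminal Gordon value at t=7 with g = 0.0121; discount at r = 0.077.
D_1 = 2.4068
D_2 = 2.7717
D_3 = 3.1919
D_4 = 3.6758
D_5 = 3.8853
D_6 = 4.1068
D_7 = 4.3409
TV_7 = 4.3934/(0.077−0.0121) = 67.6950
P₀ = Σ Dₜ/(1+r)ᵗ + TV_7/(1+r)^7 = 58.0830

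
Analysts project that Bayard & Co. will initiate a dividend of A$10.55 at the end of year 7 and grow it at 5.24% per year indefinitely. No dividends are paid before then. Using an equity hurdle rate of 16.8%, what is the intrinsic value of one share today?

Deferred-dividend DDM. At t=6 the remaining stream is a growing perpetuity with first payment D_7 = 10.55.
V_6 = D_7/(r−g) = 10.55/(0.168−0.0524) = 91.2630
P₀ = V_6/(1+r)^6 = 91.2630/(1+0.168)^6 = 35.9449

A$35.94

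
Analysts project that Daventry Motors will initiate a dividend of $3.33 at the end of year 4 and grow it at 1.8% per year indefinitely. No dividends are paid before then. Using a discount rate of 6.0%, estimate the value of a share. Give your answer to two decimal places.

Deferred-dividend DDM. At t=3 the remaining stream is a growing perpetuity with first payment D_4 = 3.33.
V_3 = D_4/(r−g) = 3.33/(0.06−0.018) = 79.2857
P₀ = V_3/(1+r)^3 = 79.2857/(1+0.06)^3 = 66.5698

$66.57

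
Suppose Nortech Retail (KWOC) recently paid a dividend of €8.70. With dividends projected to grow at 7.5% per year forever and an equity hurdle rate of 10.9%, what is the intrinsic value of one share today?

€275.07

Gordon growth model: P₀ = D₁/(r − g). D₁ = 8.70 × (1 + 0.075) = 9.3525.
P₀ = 9.3525 / (0.109 − 0.075) = 9.3525 / 0.034 = 275.0735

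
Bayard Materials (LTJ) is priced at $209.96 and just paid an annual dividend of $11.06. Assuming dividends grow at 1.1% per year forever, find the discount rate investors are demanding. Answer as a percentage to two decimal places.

6.43%

Rearranging the constant-growth DDM: r = D₁/P₀ + g.
D₁ = 11.06 × (1 + 0.011) = 11.1817.
r = 11.1817 / 209.96 + 0.011 = 0.05326 + 0.011 = 0.06426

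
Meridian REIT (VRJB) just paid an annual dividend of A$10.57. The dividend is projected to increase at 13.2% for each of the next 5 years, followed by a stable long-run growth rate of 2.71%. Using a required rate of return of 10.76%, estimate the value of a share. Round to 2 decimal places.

A$206.83

Two-stage DDM. Project D₁…D_5 at 0.132, terminal growth 0.0271, discount at r = 0.1076.
D_1 = 11.9652
D_2 = 13.5447
D_3 = 15.3325
D_4 = 17.3564
D_5 = 19.6475
Terminal value at t=5: TV = D_6/(r−g) = 20.1799/(0.1076−0.0271) = 250.6825
P₀ = 11.9652/(1+0.1076)^1 + 13.5447/(1+0.1076)^2 + 15.3325/(1+0.1076)^3 + 17.3564/(1+0.1076)^4 + 19.6475/(1+0.1076)^5 + 250.6825/(1+0.1076)^5 = 206.8337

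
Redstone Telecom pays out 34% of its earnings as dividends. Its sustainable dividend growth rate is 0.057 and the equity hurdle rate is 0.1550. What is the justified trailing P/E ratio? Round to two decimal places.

3.67

Justified trailing P/E = b(1+g)/(r−g) = 0.34×(1+0.057)/(0.155−0.057) = 3.6671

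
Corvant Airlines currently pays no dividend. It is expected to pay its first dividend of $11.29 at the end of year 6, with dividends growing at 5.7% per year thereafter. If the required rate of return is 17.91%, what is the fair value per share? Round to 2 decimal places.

Deferred-dividend DDM. At t=5 the remaining stream is a growing perpetuity with first payment D_6 = 11.29.
V_5 = D_6/(r−g) = 11.29/(0.1791−0.057) = 92.4652
P₀ = V_5/(1+r)^5 = 92.4652/(1+0.1791)^5 = 40.5719

$40.57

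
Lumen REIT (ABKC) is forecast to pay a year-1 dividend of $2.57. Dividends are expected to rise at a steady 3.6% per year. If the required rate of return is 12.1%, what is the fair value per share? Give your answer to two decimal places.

Gordon growth model: P₀ = D₁/(r − g), with D₁ = 2.57 given directly.
P₀ = 2.5700 / (0.121 − 0.036) = 2.5700 / 0.085 = 30.2353

$30.24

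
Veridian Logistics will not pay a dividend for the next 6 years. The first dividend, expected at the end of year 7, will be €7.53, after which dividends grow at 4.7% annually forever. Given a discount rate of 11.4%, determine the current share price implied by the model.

€58.80

Deferred-dividend DDM. At t=6 the remaining stream is a growing perpetuity with first payment D_7 = 7.53.
V_6 = D_7/(r−g) = 7.53/(0.114−0.047) = 112.3881
P₀ = V_6/(1+r)^6 = 112.3881/(1+0.114)^6 = 58.8043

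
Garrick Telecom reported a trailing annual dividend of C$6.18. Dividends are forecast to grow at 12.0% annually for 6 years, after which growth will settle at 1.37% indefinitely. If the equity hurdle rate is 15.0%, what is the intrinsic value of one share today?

C$73.06

Two-stage DDM. Project D₁…D_6 at 0.12, terminal growth 0.0137, discount at r = 0.15.
D_1 = 6.9216
D_2 = 7.7522
D_3 = 8.6825
D_4 = 9.7243
D_5 = 10.8913
D_6 = 12.1982
Terminal value at t=6: TV = D_7/(r−g) = 12.3653/(0.15−0.0137) = 90.7215
P₀ = 6.9216/(1+0.15)^1 + 7.7522/(1+0.15)^2 + 8.6825/(1+0.15)^3 + 9.7243/(1+0.15)^4 + 10.8913/(1+0.15)^5 + 12.1982/(1+0.15)^6 + 90.7215/(1+0.15)^6 = 73.0593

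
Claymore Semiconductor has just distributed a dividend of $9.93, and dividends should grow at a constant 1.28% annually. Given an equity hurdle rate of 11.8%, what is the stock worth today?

$95.60

Gordon growth model: P₀ = D₁/(r − g). D₁ = 9.93 × (1 + 0.0128) = 10.0571.
P₀ = 10.0571 / (0.118 − 0.0128) = 10.0571 / 0.1052 = 95.5998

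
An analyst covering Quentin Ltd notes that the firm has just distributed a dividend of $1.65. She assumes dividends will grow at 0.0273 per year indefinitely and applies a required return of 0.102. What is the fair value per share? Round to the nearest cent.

Gordon growth model: P₀ = D₁/(r − g). D₁ = 1.65 × (1 + 0.0273) = 1.6950.
P₀ = 1.6950 / (0.102 − 0.0273) = 1.6950 / 0.0747 = 22.6914

$22.69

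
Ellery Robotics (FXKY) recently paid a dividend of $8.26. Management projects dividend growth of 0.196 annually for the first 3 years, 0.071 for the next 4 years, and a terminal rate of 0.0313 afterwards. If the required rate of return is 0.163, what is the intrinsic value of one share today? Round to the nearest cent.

$106.17

Three-stage DDM. Project D₁…D_7; terminal Gordon value at t=7 with g = 0.0313; discount at r = 0.163.
D_1 = 9.8790
D_2 = 11.8152
D_3 = 14.1310
D_4 = 15.1343
D_5 = 16.2089
D_6 = 17.3597
D_7 = 18.5922
TV_7 = 19.1742/(0.163−0.0313) = 145.5897
P₀ = Σ Dₜ/(1+r)ᵗ + TV_7/(1+r)^7 = 106.1710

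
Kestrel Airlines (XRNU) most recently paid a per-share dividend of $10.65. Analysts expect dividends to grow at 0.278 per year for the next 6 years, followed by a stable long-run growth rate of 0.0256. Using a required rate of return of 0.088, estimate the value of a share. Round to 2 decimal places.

$576.31

Two-stage DDM. Project D₁…D_6 at 0.278, terminal growth 0.0256, discount at r = 0.088.
D_1 = 13.6107
D_2 = 17.3945
D_3 = 22.2301
D_4 = 28.4101
D_5 = 36.3081
D_6 = 46.4018
Terminal value at t=6: TV = D_7/(r−g) = 47.5897/(0.088−0.0256) = 762.6551
P₀ = 13.6107/(1+0.088)^1 + 17.3945/(1+0.088)^2 + 22.2301/(1+0.088)^3 + 28.4101/(1+0.088)^4 + 36.3081/(1+0.088)^5 + 46.4018/(1+0.088)^6 + 762.6551/(1+0.088)^6 = 576.3146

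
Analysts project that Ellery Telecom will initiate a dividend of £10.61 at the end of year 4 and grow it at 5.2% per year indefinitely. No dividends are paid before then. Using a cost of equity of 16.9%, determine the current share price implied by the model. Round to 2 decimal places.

£56.77

Deferred-dividend DDM. At t=3 the remaining stream is a growing perpetuity with first payment D_4 = 10.61.
V_3 = D_4/(r−g) = 10.61/(0.169−0.052) = 90.6838
P₀ = V_3/(1+r)^3 = 90.6838/(1+0.169)^3 = 56.7657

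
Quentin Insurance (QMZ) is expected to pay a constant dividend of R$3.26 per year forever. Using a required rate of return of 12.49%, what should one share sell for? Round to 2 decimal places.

R$26.10

Zero-growth DDM (perpetuity): P₀ = D/r = 3.26 / 0.1249 = 26.1009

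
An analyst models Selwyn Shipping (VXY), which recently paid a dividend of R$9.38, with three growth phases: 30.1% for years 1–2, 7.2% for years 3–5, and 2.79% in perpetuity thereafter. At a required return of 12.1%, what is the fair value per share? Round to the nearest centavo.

R$180.19

Three-stage DDM. Project D₁…D_5; terminal Gordon value at t=5 with g = 0.0279; discount at r = 0.121.
D_1 = 12.2034
D_2 = 15.8766
D_3 = 17.0197
D_4 = 18.2451
D_5 = 19.5588
TV_5 = 20.1045/(0.121−0.0279) = 215.9449
P₀ = Σ Dₜ/(1+r)ᵗ + TV_5/(1+r)^5 = 180.1922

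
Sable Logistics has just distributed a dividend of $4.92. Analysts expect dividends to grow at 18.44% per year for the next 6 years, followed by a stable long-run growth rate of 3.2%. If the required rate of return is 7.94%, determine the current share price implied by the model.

$228.33

Two-stage DDM. Project D₁…D_6 at 0.1844, terminal growth 0.032, discount at r = 0.0794.
D_1 = 5.8272
D_2 = 6.9018
D_3 = 8.1745
D_4 = 9.6819
D_5 = 11.4672
D_6 = 13.5817
Terminal value at t=6: TV = D_7/(r−g) = 14.0164/(0.0794−0.032) = 295.7038
P₀ = 5.8272/(1+0.0794)^1 + 6.9018/(1+0.0794)^2 + 8.1745/(1+0.0794)^3 + 9.6819/(1+0.0794)^4 + 11.4672/(1+0.0794)^5 + 13.5817/(1+0.0794)^6 + 295.7038/(1+0.0794)^6 = 228.3340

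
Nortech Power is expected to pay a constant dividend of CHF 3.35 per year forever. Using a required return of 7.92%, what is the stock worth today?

Zero-growth DDM (perpetuity): P₀ = D/r = 3.35 / 0.0792 = 42.2980

CHF 42.30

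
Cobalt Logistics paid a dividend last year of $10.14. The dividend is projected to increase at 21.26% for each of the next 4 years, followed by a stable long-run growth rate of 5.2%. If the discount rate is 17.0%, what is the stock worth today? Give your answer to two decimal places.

Two-stage DDM. Project D₁…D_4 at 0.2126, terminal growth 0.052, discount at r = 0.17.
D_1 = 12.2958
D_2 = 14.9098
D_3 = 18.0797
D_4 = 21.9234
Terminal value at t=4: TV = D_5/(r−g) = 23.0634/(0.17−0.052) = 195.4528
P₀ = 12.2958/(1+0.17)^1 + 14.9098/(1+0.17)^2 + 18.0797/(1+0.17)^3 + 21.9234/(1+0.17)^4 + 195.4528/(1+0.17)^4 = 148.6923

$148.69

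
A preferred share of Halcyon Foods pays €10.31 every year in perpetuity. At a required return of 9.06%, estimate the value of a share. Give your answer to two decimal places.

€113.80

Zero-growth DDM (perpetuity): P₀ = D/r = 10.31 / 0.0906 = 113.7969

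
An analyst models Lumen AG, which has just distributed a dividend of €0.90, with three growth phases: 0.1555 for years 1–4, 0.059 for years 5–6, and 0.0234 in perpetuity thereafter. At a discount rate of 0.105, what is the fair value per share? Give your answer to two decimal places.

Three-stage DDM. Project D₁…D_6; terminal Gordon value at t=6 with g = 0.0234; discount at r = 0.105.
D_1 = 1.0399
D_2 = 1.2017
D_3 = 1.3885
D_4 = 1.6044
D_5 = 1.6991
D_6 = 1.7993
TV_6 = 1.8414/(0.105−0.0234) = 22.5668
P₀ = Σ Dₜ/(1+r)ᵗ + TV_6/(1+r)^6 = 18.4467

€18.45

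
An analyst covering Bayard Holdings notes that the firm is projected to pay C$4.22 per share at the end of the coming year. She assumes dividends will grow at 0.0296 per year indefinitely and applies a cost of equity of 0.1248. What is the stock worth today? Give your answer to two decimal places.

Gordon growth model: P₀ = D₁/(r − g), with D₁ = 4.22 given directly.
P₀ = 4.2200 / (0.1248 − 0.0296) = 4.2200 / 0.0952 = 44.3277

C$44.33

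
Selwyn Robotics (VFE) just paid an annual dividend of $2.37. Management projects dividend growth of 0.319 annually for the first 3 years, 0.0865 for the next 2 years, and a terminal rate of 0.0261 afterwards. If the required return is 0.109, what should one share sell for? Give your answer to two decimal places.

$65.26

Three-stage DDM. Project D₁…D_5; terminal Gordon value at t=5 with g = 0.0261; discount at r = 0.109.
D_1 = 3.1260
D_2 = 4.1232
D_3 = 5.4385
D_4 = 5.9090
D_5 = 6.4201
TV_5 = 6.5877/(0.109−0.0261) = 79.4653
P₀ = Σ Dₜ/(1+r)ᵗ + TV_5/(1+r)^5 = 65.2642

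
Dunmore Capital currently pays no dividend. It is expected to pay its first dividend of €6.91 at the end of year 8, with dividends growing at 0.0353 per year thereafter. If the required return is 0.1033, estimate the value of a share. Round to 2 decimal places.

€51.06

Deferred-dividend DDM. At t=7 the remaining stream is a growing perpetuity with first payment D_8 = 6.91.
V_7 = D_8/(r−g) = 6.91/(0.1033−0.0353) = 101.6176
P₀ = V_7/(1+r)^7 = 101.6176/(1+0.1033)^7 = 51.0639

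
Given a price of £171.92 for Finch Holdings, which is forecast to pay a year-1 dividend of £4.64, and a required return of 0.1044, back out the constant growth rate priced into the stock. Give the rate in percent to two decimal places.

From P₀ = D₁/(r − g), the implied growth is g = r − D₁/P₀.
g = 0.1044 − 4.64/171.92 = 0.1044 − 0.02699 = 0.07741

7.74%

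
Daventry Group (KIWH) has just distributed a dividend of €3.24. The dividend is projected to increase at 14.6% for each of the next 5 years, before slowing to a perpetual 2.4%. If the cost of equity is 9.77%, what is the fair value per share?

Two-stage DDM. Project D₁…D_5 at 0.146, terminal growth 0.024, discount at r = 0.0977.
D_1 = 3.7130
D_2 = 4.2551
D_3 = 4.8764
D_4 = 5.5883
D_5 = 6.4042
Terminal value at t=5: TV = D_6/(r−g) = 6.5579/(0.0977−0.024) = 88.9817
P₀ = 3.7130/(1+0.0977)^1 + 4.2551/(1+0.0977)^2 + 4.8764/(1+0.0977)^3 + 5.5883/(1+0.0977)^4 + 6.4042/(1+0.0977)^5 + 88.9817/(1+0.0977)^5 = 74.3000

€74.30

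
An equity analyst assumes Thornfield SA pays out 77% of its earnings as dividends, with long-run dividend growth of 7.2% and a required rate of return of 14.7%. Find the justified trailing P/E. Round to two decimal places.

Justified trailing P/E = b(1+g)/(r−g) = 0.77×(1+0.072)/(0.147−0.072) = 11.0059

11.01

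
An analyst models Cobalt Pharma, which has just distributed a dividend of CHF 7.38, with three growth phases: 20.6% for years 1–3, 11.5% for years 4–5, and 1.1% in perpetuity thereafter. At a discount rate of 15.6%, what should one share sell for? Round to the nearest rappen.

CHF 94.34

Three-stage DDM. Project D₁…D_5; terminal Gordon value at t=5 with g = 0.011; discount at r = 0.156.
D_1 = 8.9003
D_2 = 10.7337
D_3 = 12.9449
D_4 = 14.4335
D_5 = 16.0934
TV_5 = 16.2704/(0.156−0.011) = 112.2099
P₀ = Σ Dₜ/(1+r)ᵗ + TV_5/(1+r)^5 = 94.3446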